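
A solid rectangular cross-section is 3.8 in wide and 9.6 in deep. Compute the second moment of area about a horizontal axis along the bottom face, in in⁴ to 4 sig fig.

I_base ≈ 1121 in⁴

The section: 3.8 × 9.6, A = 36.48 in², y = 4.8 in, Ī = 280.166 in⁴.
Transfer it to a horizontal axis along the bottom face using Ī + A·d² with d = y − 0:
  the section: d = 4.8 in → contributes +1120.67 in⁴
Total I = 1120.67 in⁴.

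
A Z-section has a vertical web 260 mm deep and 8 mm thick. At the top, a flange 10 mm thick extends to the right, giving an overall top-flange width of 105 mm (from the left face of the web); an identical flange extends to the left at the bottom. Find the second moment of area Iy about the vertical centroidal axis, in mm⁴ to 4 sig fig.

Split into non-overlapping primitives; take the origin at the lower-left of the bounding box.
Web: 8 × 260, A = 2 080 mm², x = 101 mm, Ī = 11093.3 mm⁴.
Top flange (beyond web): 97 × 10, A = 970 mm², x = 153.5 mm, Ī = 760 561 mm⁴.
Bottom flange (beyond web): 97 × 10, A = 970 mm², x = 48.5 mm, Ī = 760 561 mm⁴.
Centroid: x̄ = ΣA·x / ΣA = 101 mm.
Transfer each piece to the vertical centroidal axis using Ī + A·d² with d = x − 101:
  web: d = 0 mm → contributes +11093.3 mm⁴
  top flange (beyond web): d = 52.5 mm → contributes +3 434 123 mm⁴
  bottom flange (beyond web): d = -52.5 mm → contributes +3 434 123 mm⁴
Total I = 6 879 340 mm⁴.

Iy ≈ 6.879 × 10⁶ mm⁴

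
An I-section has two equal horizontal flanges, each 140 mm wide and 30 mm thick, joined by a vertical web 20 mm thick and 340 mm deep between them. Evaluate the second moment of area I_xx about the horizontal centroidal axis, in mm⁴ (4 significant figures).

Split into non-overlapping primitives; take the origin at the lower-left of the bounding box.
Bottom flange: 140 × 30, A = 4 200 mm², y = 15 mm, Ī = 315 000 mm⁴.
Web: 20 × 340, A = 6 800 mm², y = 200 mm, Ī = 65 506 667 mm⁴.
Top flange: 140 × 30, A = 4 200 mm², y = 385 mm, Ī = 315 000 mm⁴.
By symmetry the centroid is at mid-height, ȳ = 200 mm.
Transfer each piece to the horizontal centroidal axis using Ī + A·d² with d = y − 200:
  bottom flange: d = -185 mm → contributes +144 060 000 mm⁴
  web: d = 0 mm → contributes +65 506 667 mm⁴
  top flange: d = 185 mm → contributes +144 060 000 mm⁴
Total I = 353 626 667 mm⁴.

I_xx ≈ 3.536 × 10⁸ mm⁴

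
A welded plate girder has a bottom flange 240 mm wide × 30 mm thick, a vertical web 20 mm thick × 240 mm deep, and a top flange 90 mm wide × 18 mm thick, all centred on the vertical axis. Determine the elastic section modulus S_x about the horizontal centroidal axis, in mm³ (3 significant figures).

S_x ≈ 7.17 × 10⁵ mm³

Decompose the section into non-overlapping parts with the origin at the bottom-left of its bounding rectangle.
Bottom plate: 240 × 30, A = 7 200 mm², y = 15 mm, Ī = 540 000 mm⁴.
Web plate: 20 × 240, A = 4 800 mm², y = 150 mm, Ī = 23 040 000 mm⁴.
Top plate: 90 × 18, A = 1 620 mm², y = 279 mm, Ī = 43 740 mm⁴.
Centroid: ȳ = ΣA·y / ΣA = 93.978 mm.
Transfer each piece to the horizontal centroidal axis using Ī + A·d² with d = y − 93.978:
  bottom plate: d = -78.978 mm → contributes +45 450 146 mm⁴
  web plate: d = 56.022 mm → contributes +38 104 644 mm⁴
  top plate: d = 185.02 mm → contributes +55 501 443 mm⁴
Total I = 139 056 233 mm⁴.
Extreme fibre distance c = 194.02 mm; S = I/c = 716 703 mm³.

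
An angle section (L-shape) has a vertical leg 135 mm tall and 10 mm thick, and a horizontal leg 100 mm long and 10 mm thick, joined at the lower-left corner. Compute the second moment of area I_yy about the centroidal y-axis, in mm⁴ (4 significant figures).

Treat the section as a set of non-overlapping primitives; coordinates are from the bounding-box lower-left.
Vertical leg: 10 × 135, A = 1 350 mm², x = 5 mm, Ī = 11 250 mm⁴.
Horizontal leg (remainder): 90 × 10, A = 900 mm², x = 55 mm, Ī = 607 500 mm⁴.
Centroid: x̄ = ΣA·x / ΣA = 25 mm.
Transfer each piece to the centroidal y-axis using Ī + A·d² with d = x − 25:
  vertical leg: d = -20 mm → contributes +551 250 mm⁴
  horizontal leg (remainder): d = 30 mm → contributes +1 417 500 mm⁴
Total I = 1 968 750 mm⁴.

I_yy ≈ 1.969 × 10⁶ mm⁴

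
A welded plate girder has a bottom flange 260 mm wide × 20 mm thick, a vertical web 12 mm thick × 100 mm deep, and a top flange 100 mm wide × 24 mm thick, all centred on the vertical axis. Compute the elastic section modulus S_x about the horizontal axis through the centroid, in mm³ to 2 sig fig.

S_x ≈ 2.8 × 10⁵ mm³

Break the section into simple shapes (no overlaps), measuring from the bottom-left corner of the bounding box.
Bottom plate: 260 × 20, A = 5 200 mm², y = 10 mm, Ī = 173 333 mm⁴.
Web plate: 12 × 100, A = 1 200 mm², y = 70 mm, Ī = 1 000 000 mm⁴.
Top plate: 100 × 24, A = 2 400 mm², y = 132 mm, Ī = 115 200 mm⁴.
Centroid: ȳ = ΣA·y / ΣA = 51.45 mm.
Transfer each piece to the horizontal axis through the centroid using Ī + A·d² with d = y − 51.45:
  bottom plate: d = -41.45 mm → contributes +9 109 426 mm⁴
  web plate: d = 18.55 mm → contributes +1 412 721 mm⁴
  top plate: d = 80.55 mm → contributes +15 685 369 mm⁴
Total I = 26 207 515 mm⁴.
Extreme fibre distance c = 92.55 mm; S = I/c = 283 185 mm³.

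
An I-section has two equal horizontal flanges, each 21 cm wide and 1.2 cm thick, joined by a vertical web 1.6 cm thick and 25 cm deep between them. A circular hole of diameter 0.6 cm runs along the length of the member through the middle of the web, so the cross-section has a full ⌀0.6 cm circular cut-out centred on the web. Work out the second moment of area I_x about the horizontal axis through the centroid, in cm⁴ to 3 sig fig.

Break the section into simple shapes (no overlaps), measuring from the bottom-left corner of the bounding box.
Bottom flange: 21 × 1.2, A = 25.2 cm², y = 0.6 cm, Ī = 3.024 cm⁴.
Web: 1.6 × 25, A = 40 cm², y = 13.7 cm, Ī = 2083.3 cm⁴.
Top flange: 21 × 1.2, A = 25.2 cm², y = 26.8 cm, Ī = 3.024 cm⁴.
Hole (subtracted): ⌀0.6, A = 0.28274 cm², y = 13.7 cm, Ī = 0.0063617 cm⁴.
By symmetry the centroid is at mid-height, ȳ = 13.7 cm.
Transfer each piece to the horizontal axis through the centroid using Ī + A·d² with d = y − 13.7:
  bottom flange: d = -13.1 cm → contributes +4327.6 cm⁴
  web: d = 0 cm → contributes +2083.3 cm⁴
  top flange: d = 13.1 cm → contributes +4327.6 cm⁴
  hole: d = 0 cm → contributes −0.0063617 cm⁴
Total I = 10 739 cm⁴.

I_x ≈ 1.07 × 10⁴ cm⁴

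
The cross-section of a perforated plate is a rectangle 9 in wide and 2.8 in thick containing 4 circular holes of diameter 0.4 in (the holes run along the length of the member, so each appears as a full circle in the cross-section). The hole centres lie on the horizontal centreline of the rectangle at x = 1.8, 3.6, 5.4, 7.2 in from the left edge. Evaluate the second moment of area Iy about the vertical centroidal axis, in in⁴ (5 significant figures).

Iy ≈ 168.06 in⁴

Break the section into simple shapes (no overlaps), measuring from the bottom-left corner of the bounding box.
Plate: 9 × 2.8, A = 25.2 in², x = 4.5 in, Ī = 170.1 in⁴.
Hole 1 (subtracted): ⌀0.4, A = 0.1256637 in², x = 1.8 in, Ī = 0.001256637 in⁴.
Hole 2 (subtracted): ⌀0.4, A = 0.1256637 in², x = 3.6 in, Ī = 0.001256637 in⁴.
Hole 3 (subtracted): ⌀0.4, A = 0.1256637 in², x = 5.4 in, Ī = 0.001256637 in⁴.
Hole 4 (subtracted): ⌀0.4, A = 0.1256637 in², x = 7.2 in, Ī = 0.001256637 in⁴.
By symmetry the centroid is at mid-width, x̄ = 4.5 in.
Transfer each piece to the vertical centroidal axis using Ī + A·d² with d = x − 4.5:
  plate: d = 0 in → contributes +170.1 in⁴
  hole 1: d = -2.7 in → contributes −0.9173451 in⁴
  hole 2: d = -0.9 in → contributes −0.1030442 in⁴
  hole 3: d = 0.9 in → contributes −0.1030442 in⁴
  hole 4: d = 2.7 in → contributes −0.9173451 in⁴
Total I = 168.0592 in⁴.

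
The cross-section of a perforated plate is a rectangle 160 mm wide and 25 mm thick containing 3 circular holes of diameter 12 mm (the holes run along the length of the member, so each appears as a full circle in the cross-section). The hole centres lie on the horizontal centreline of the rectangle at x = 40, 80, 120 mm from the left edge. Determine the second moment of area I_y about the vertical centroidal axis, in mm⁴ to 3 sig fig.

Break the section into simple shapes (no overlaps), measuring from the bottom-left corner of the bounding box.
Plate: 160 × 25, A = 4 000 mm², x = 80 mm, Ī = 8 533 333 mm⁴.
Hole 1 (subtracted): ⌀12, A = 113.1 mm², x = 40 mm, Ī = 1017.9 mm⁴.
Hole 2 (subtracted): ⌀12, A = 113.1 mm², x = 80 mm, Ī = 1017.9 mm⁴.
Hole 3 (subtracted): ⌀12, A = 113.1 mm², x = 120 mm, Ī = 1017.9 mm⁴.
By symmetry the centroid is at mid-width, x̄ = 80 mm.
Transfer each piece to the vertical centroidal axis using Ī + A·d² with d = x − 80:
  plate: d = 0 mm → contributes +8 533 333 mm⁴
  hole 1: d = -40 mm → contributes −181 974 mm⁴
  hole 2: d = 0 mm → contributes −1017.9 mm⁴
  hole 3: d = 40 mm → contributes −181 974 mm⁴
Total I = 8 168 368 mm⁴.

I_y ≈ 8.17 × 10⁶ mm⁴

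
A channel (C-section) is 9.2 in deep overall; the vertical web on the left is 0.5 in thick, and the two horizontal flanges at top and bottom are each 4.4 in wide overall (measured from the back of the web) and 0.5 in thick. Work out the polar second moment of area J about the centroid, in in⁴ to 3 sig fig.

Split into non-overlapping primitives; take the origin at the lower-left of the bounding box.
Web: 0.5 × 9.2, A = 4.6 in², y = 4.6 in, Ī = 32.445 in⁴.
Top flange (beyond web): 3.9 × 0.5, A = 1.95 in², y = 8.95 in, Ī = 0.040625 in⁴.
Bottom flange (beyond web): 3.9 × 0.5, A = 1.95 in², y = 0.25 in, Ī = 0.040625 in⁴.
By symmetry the centroid is at mid-height, ȳ = 4.6 in.
Transfer each piece to the centroidal x-axis using Ī + A·d² with d = y − 4.6:
  web: d = 0 in → contributes +32.445 in⁴
  top flange (beyond web): d = 4.35 in → contributes +36.94 in⁴
  bottom flange (beyond web): d = -4.35 in → contributes +36.94 in⁴
Total I = 106.32 in⁴.
For the y-axis: x̄ = 1.2594 in.
Repeating about the centroidal y-axis gives I_y = 15.254 in⁴.
Polar second moment: J = I_x + I_y = 121.58 in⁴.

J ≈ 122 in⁴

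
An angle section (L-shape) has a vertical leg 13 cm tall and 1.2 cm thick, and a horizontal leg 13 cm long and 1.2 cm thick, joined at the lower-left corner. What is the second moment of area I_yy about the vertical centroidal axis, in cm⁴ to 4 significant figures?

I_yy ≈ 479.8 cm⁴

Decompose the section into non-overlapping parts with the origin at the bottom-left of its bounding rectangle.
Vertical leg: 1.2 × 13, A = 15.6 cm², x = 0.6 cm, Ī = 1.872 cm⁴.
Horizontal leg (remainder): 11.8 × 1.2, A = 14.16 cm², x = 7.1 cm, Ī = 164.303 cm⁴.
Centroid: x̄ = ΣA·x / ΣA = 3.69274 cm.
Transfer each piece to the vertical centroidal axis using Ī + A·d² with d = x − 3.69274:
  vertical leg: d = -3.09274 cm → contributes +151.087 cm⁴
  horizontal leg (remainder): d = 3.40726 cm → contributes +328.692 cm⁴
Total I = 479.779 cm⁴.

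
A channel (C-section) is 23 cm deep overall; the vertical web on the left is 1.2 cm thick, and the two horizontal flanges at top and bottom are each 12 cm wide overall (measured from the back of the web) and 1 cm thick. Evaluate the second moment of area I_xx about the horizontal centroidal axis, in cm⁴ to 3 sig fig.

I_xx ≈ 3830 cm⁴

Break the section into simple shapes (no overlaps), measuring from the bottom-left corner of the bounding box.
Web: 1.2 × 23, A = 27.6 cm², y = 11.5 cm, Ī = 1216.7 cm⁴.
Top flange (beyond web): 10.8 × 1, A = 10.8 cm², y = 22.5 cm, Ī = 0.9 cm⁴.
Bottom flange (beyond web): 10.8 × 1, A = 10.8 cm², y = 0.5 cm, Ī = 0.9 cm⁴.
By symmetry the centroid is at mid-height, ȳ = 11.5 cm.
Transfer each piece to the horizontal centroidal axis using Ī + A·d² with d = y − 11.5:
  web: d = 0 cm → contributes +1216.7 cm⁴
  top flange (beyond web): d = 11 cm → contributes +1307.7 cm⁴
  bottom flange (beyond web): d = -11 cm → contributes +1307.7 cm⁴
Total I = 3832.1 cm⁴.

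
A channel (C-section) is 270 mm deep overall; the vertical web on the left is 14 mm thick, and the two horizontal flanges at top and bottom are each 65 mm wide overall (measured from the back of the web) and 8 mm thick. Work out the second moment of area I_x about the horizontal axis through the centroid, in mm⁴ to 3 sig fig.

Treat the section as a set of non-overlapping primitives; coordinates are from the bounding-box lower-left.
Web: 14 × 270, A = 3 780 mm², y = 135 mm, Ī = 22 963 500 mm⁴.
Top flange (beyond web): 51 × 8, A = 408 mm², y = 266 mm, Ī = 2 176 mm⁴.
Bottom flange (beyond web): 51 × 8, A = 408 mm², y = 4 mm, Ī = 2 176 mm⁴.
By symmetry the centroid is at mid-height, ȳ = 135 mm.
Transfer each piece to the horizontal axis through the centroid using Ī + A·d² with d = y − 135:
  web: d = 0 mm → contributes +22 963 500 mm⁴
  top flange (beyond web): d = 131 mm → contributes +7 003 864 mm⁴
  bottom flange (beyond web): d = -131 mm → contributes +7 003 864 mm⁴
Total I = 36 971 228 mm⁴.

I_x ≈ 3.70 × 10⁷ mm⁴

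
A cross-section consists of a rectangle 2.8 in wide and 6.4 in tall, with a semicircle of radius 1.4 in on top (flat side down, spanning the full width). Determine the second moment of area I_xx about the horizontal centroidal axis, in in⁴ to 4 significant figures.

I_xx ≈ 99.41 in⁴

Split into non-overlapping primitives; take the origin at the lower-left of the bounding box.
Rectangular body: 2.8 × 6.4, A = 17.92 in², y = 3.2 in, Ī = 61.1669 in⁴.
Semicircular cap: semicircle r = 1.4, A = 3.07876 in², y = 6.99418 in, Ī = 0.421642 in⁴.
Centroid: ȳ = ΣA·y / ΣA = 3.75629 in.
Transfer each piece to the horizontal centroidal axis using Ī + A·d² with d = y − 3.75629:
  rectangular body: d = -0.556288 in → contributes +66.7124 in⁴
  semicircular cap: d = 3.23789 in → contributes +32.6992 in⁴
Total I = 99.4116 in⁴.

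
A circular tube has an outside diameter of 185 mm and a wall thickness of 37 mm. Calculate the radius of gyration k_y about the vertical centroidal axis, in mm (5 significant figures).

k_y ≈ 53.936 mm

Decompose the section into non-overlapping parts with the origin at the bottom-left of its bounding rectangle.
Outer circle: ⌀185, A = 26880.25 mm², x = 92.5 mm, Ī = 57 498 539 mm⁴.
Bore (subtracted): ⌀111, A = 9676.891 mm², x = 92.5 mm, Ī = 7 451 811 mm⁴.
By symmetry the centroid is at mid-width, x̄ = 92.5 mm.
All pieces are centred on the vertical centroidal axis, so I = ΣĪ (holes subtracted) = 50 046 729 mm⁴.
Radius of gyration: k = √(I/A) = √(50 046 729 / 17203.36) = 53.93631 mm.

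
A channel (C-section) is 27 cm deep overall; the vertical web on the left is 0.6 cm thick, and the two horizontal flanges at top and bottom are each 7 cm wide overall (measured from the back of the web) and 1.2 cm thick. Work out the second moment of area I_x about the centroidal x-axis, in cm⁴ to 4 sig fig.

I_x ≈ 3542 cm⁴

Treat the section as a set of non-overlapping primitives; coordinates are from the bounding-box lower-left.
Web: 0.6 × 27, A = 16.2 cm², y = 13.5 cm, Ī = 984.15 cm⁴.
Top flange (beyond web): 6.4 × 1.2, A = 7.68 cm², y = 26.4 cm, Ī = 0.9216 cm⁴.
Bottom flange (beyond web): 6.4 × 1.2, A = 7.68 cm², y = 0.6 cm, Ī = 0.9216 cm⁴.
By symmetry the centroid is at mid-height, ȳ = 13.5 cm.
Transfer each piece to the centroidal x-axis using Ī + A·d² with d = y − 13.5:
  web: d = 0 cm → contributes +984.15 cm⁴
  top flange (beyond web): d = 12.9 cm → contributes +1278.95 cm⁴
  bottom flange (beyond web): d = -12.9 cm → contributes +1278.95 cm⁴
Total I = 3542.05 cm⁴.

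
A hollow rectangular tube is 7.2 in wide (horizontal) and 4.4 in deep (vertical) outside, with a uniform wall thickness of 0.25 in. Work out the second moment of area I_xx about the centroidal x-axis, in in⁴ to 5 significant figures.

Treat the section as a set of non-overlapping primitives; coordinates are from the bounding-box lower-left.
Outer rectangle: 7.2 × 4.4, A = 31.68 in², y = 2.2 in, Ī = 51.1104 in⁴.
Inner void (subtracted): 6.7 × 3.9, A = 26.13 in², y = 2.2 in, Ī = 33.11978 in⁴.
By symmetry the centroid is at mid-height, ȳ = 2.2 in.
All pieces are centred on the centroidal x-axis, so I = ΣĪ (holes subtracted) = 17.99063 in⁴.

I_xx ≈ 17.991 in⁴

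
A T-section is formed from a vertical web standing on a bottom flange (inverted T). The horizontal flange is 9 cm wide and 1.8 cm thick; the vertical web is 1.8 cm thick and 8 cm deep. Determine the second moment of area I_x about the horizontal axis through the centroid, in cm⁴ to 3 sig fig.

Treat the section as a set of non-overlapping primitives; coordinates are from the bounding-box lower-left.
Flange: 9 × 1.8, A = 16.2 cm², y = 0.9 cm, Ī = 4.374 cm⁴.
Web: 1.8 × 8, A = 14.4 cm², y = 5.8 cm, Ī = 76.8 cm⁴.
Centroid: ȳ = ΣA·y / ΣA = 3.2059 cm.
Transfer each piece to the horizontal axis through the centroid using Ī + A·d² with d = y − 3.2059:
  flange: d = -2.3059 cm → contributes +90.511 cm⁴
  web: d = 2.5941 cm → contributes +173.7 cm⁴
Total I = 264.21 cm⁴.

I_x ≈ 264 cm⁴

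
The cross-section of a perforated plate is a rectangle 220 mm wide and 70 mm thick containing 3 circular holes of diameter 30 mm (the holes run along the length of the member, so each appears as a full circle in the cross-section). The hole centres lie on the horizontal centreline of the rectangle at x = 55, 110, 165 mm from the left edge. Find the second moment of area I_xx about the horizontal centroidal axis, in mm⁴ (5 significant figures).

I_xx ≈ 6.1691 × 10⁶ mm⁴

Break the section into simple shapes (no overlaps), measuring from the bottom-left corner of the bounding box.
Plate: 220 × 70, A = 15 400 mm², y = 35 mm, Ī = 6 288 333 mm⁴.
Hole 1 (subtracted): ⌀30, A = 706.8583 mm², y = 35 mm, Ī = 39760.78 mm⁴.
Hole 2 (subtracted): ⌀30, A = 706.8583 mm², y = 35 mm, Ī = 39760.78 mm⁴.
Hole 3 (subtracted): ⌀30, A = 706.8583 mm², y = 35 mm, Ī = 39760.78 mm⁴.
By symmetry the centroid is at mid-height, ȳ = 35 mm.
All pieces are centred on the horizontal centroidal axis, so I = ΣĪ (holes subtracted) = 6 169 051 mm⁴.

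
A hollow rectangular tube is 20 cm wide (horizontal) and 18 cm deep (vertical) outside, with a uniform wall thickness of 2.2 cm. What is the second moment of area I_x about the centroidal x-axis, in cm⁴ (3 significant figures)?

I_x ≈ 6450 cm⁴

Treat the section as a set of non-overlapping primitives; coordinates are from the bounding-box lower-left.
Outer rectangle: 20 × 18, A = 360 cm², y = 9 cm, Ī = 9 720 cm⁴.
Inner void (subtracted): 15.6 × 13.6, A = 212.16 cm², y = 9 cm, Ī = 3270.1 cm⁴.
By symmetry the centroid is at mid-height, ȳ = 9 cm.
All pieces are centred on the centroidal x-axis, so I = ΣĪ (holes subtracted) = 6449.9 cm⁴.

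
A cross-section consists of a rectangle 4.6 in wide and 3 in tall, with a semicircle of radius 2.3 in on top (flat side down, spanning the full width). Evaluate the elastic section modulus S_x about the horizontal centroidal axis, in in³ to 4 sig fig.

S_x ≈ 15.76 in³

Break the section into simple shapes (no overlaps), measuring from the bottom-left corner of the bounding box.
Rectangular body: 4.6 × 3, A = 13.8 in², y = 1.5 in, Ī = 10.35 in⁴.
Semicircular cap: semicircle r = 2.3, A = 8.30951 in², y = 3.97615 in, Ī = 3.07145 in⁴.
Centroid: ȳ = ΣA·y / ΣA = 2.43062 in.
Transfer each piece to the horizontal centroidal axis using Ī + A·d² with d = y − 2.43062:
  rectangular body: d = -0.930622 in → contributes +22.3016 in⁴
  semicircular cap: d = 1.54553 in → contributes +22.92 in⁴
Total I = 45.2216 in⁴.
Extreme fibre distance c = 2.86938 in; S = I/c = 15.7601 in³.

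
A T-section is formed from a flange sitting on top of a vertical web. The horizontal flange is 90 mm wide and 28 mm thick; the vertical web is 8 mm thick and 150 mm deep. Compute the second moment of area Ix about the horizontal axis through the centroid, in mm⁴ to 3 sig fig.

Break the section into simple shapes (no overlaps), measuring from the bottom-left corner of the bounding box.
Flange: 90 × 28, A = 2 520 mm², y = 164 mm, Ī = 164 640 mm⁴.
Web: 8 × 150, A = 1 200 mm², y = 75 mm, Ī = 2 250 000 mm⁴.
Centroid: ȳ = ΣA·y / ΣA = 135.29 mm.
Transfer each piece to the horizontal axis through the centroid using Ī + A·d² with d = y − 135.29:
  flange: d = 28.71 mm → contributes +2 241 739 mm⁴
  web: d = -60.29 mm → contributes +6 611 908 mm⁴
Total I = 8 853 646 mm⁴.

Ix ≈ 8.85 × 10⁶ mm⁴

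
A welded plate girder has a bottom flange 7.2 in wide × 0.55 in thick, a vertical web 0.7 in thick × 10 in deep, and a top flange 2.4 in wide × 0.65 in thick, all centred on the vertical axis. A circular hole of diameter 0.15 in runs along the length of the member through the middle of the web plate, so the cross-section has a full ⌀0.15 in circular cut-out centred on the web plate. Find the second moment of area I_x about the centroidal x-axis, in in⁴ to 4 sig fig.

I_x ≈ 200.3 in⁴

Decompose the section into non-overlapping parts with the origin at the bottom-left of its bounding rectangle.
Bottom plate: 7.2 × 0.55, A = 3.96 in², y = 0.275 in, Ī = 0.099825 in⁴.
Web plate: 0.7 × 10, A = 7 in², y = 5.55 in, Ī = 58.3333 in⁴.
Top plate: 2.4 × 0.65, A = 1.56 in², y = 10.875 in, Ī = 0.054925 in⁴.
Hole (subtracted): ⌀0.15, A = 0.0176715 in², y = 5.55 in, Ī = 0.0000248505 in⁴.
Centroid: ȳ = ΣA·y / ΣA = 4.54363 in.
Transfer each piece to the centroidal x-axis using Ī + A·d² with d = y − 4.54363:
  bottom plate: d = -4.26863 in → contributes +72.2557 in⁴
  web plate: d = 1.00637 in → contributes +65.4228 in⁴
  top plate: d = 6.33137 in → contributes +62.5895 in⁴
  hole: d = 1.00637 in → contributes −0.0179223 in⁴
Total I = 200.25 in⁴.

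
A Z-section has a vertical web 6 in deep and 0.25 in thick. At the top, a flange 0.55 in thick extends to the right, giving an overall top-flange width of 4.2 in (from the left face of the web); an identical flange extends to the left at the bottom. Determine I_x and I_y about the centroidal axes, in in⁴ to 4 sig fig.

Break the section into simple shapes (no overlaps), measuring from the bottom-left corner of the bounding box.
Web: 0.25 × 6, A = 1.5 in², y = 3 in, Ī = 4.5 in⁴.
Top flange (beyond web): 3.95 × 0.55, A = 2.1725 in², y = 5.725 in, Ī = 0.0547651 in⁴.
Bottom flange (beyond web): 3.95 × 0.55, A = 2.1725 in², y = 0.275 in, Ī = 0.0547651 in⁴.
Centroid: ȳ = ΣA·y / ΣA = 3 in.
Transfer each piece to the centroidal x-axis using Ī + A·d² with d = y − 3:
  web: d = 0 in → contributes +4.5 in⁴
  top flange (beyond web): d = 2.725 in → contributes +16.1869 in⁴
  bottom flange (beyond web): d = -2.725 in → contributes +16.1869 in⁴
Total I = 36.8739 in⁴.
For the y-axis: x̄ = 4.075 in.
Repeating about the centroidal y-axis gives I_y = 24.8187 in⁴.

I_x ≈ 36.87 in⁴, I_y ≈ 24.82 in⁴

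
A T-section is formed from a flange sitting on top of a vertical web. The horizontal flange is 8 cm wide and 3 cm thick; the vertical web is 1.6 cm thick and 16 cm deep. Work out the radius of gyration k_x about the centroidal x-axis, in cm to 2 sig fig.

k_x ≈ 5.8 cm

Treat the section as a set of non-overlapping primitives; coordinates are from the bounding-box lower-left.
Flange: 8 × 3, A = 24 cm², y = 17.5 cm, Ī = 18 cm⁴.
Web: 1.6 × 16, A = 25.6 cm², y = 8 cm, Ī = 546.1 cm⁴.
Centroid: ȳ = ΣA·y / ΣA = 12.6 cm.
Transfer each piece to the centroidal x-axis using Ī + A·d² with d = y − 12.6:
  flange: d = 4.903 cm → contributes +595 cm⁴
  web: d = -4.597 cm → contributes +1 087 cm⁴
Total I = 1 682 cm⁴.
Radius of gyration: k = √(I/A) = √(1 682 / 49.6) = 5.823 cm.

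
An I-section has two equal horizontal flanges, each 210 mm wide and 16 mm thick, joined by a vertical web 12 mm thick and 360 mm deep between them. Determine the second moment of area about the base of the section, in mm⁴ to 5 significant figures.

Break the section into simple shapes (no overlaps), measuring from the bottom-left corner of the bounding box.
Bottom flange: 210 × 16, A = 3 360 mm², y = 8 mm, Ī = 71 680 mm⁴.
Web: 12 × 360, A = 4 320 mm², y = 196 mm, Ī = 46 656 000 mm⁴.
Top flange: 210 × 16, A = 3 360 mm², y = 384 mm, Ī = 71 680 mm⁴.
Transfer each piece to the bottom edge using Ī + A·d² with d = y − 0:
  bottom flange: d = 8 mm → contributes +286 720 mm⁴
  web: d = 196 mm → contributes +212 613 120 mm⁴
  top flange: d = 384 mm → contributes +495 523 840 mm⁴
Total I = 708 423 680 mm⁴.

I_base ≈ 7.0842 × 10⁸ mm⁴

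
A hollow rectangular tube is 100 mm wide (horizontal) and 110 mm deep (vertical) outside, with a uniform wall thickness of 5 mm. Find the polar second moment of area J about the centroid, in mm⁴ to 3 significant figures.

Treat the section as a set of non-overlapping primitives; coordinates are from the bounding-box lower-left.
Outer rectangle: 100 × 110, A = 11 000 mm², y = 55 mm, Ī = 11 091 667 mm⁴.
Inner void (subtracted): 90 × 100, A = 9 000 mm², y = 55 mm, Ī = 7 500 000 mm⁴.
By symmetry the centroid is at mid-height, ȳ = 55 mm.
All pieces are centred on the centroidal x-axis, so I = ΣĪ (holes subtracted) = 3 591 667 mm⁴.
Repeating about the centroidal y-axis gives I_y = 3 091 667 mm⁴.
Polar second moment: J = I_x + I_y = 6 683 333 mm⁴.

J ≈ 6.68 × 10⁶ mm⁴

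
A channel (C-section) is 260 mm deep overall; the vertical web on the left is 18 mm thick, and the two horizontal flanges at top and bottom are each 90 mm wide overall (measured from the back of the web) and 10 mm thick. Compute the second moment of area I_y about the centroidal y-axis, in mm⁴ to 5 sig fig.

Split into non-overlapping primitives; take the origin at the lower-left of the bounding box.
Web: 18 × 260, A = 4 680 mm², x = 9 mm, Ī = 126 360 mm⁴.
Top flange (beyond web): 72 × 10, A = 720 mm², x = 54 mm, Ī = 311 040 mm⁴.
Bottom flange (beyond web): 72 × 10, A = 720 mm², x = 54 mm, Ī = 311 040 mm⁴.
Centroid: x̄ = ΣA·x / ΣA = 19.58824 mm.
Transfer each piece to the centroidal y-axis using Ī + A·d² with d = x − 19.58824:
  web: d = -10.58824 mm → contributes +651038.2 mm⁴
  top flange (beyond web): d = 34.41176 mm → contributes +1 163 642 mm⁴
  bottom flange (beyond web): d = 34.41176 mm → contributes +1 163 642 mm⁴
Total I = 2 978 322 mm⁴.

I_y ≈ 2.9783 × 10⁶ mm⁴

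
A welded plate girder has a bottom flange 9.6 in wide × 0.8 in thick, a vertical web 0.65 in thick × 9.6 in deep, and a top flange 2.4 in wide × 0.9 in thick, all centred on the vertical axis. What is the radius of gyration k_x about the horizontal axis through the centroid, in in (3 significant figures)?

k_x ≈ 4.06 in

Treat the section as a set of non-overlapping primitives; coordinates are from the bounding-box lower-left.
Bottom plate: 9.6 × 0.8, A = 7.68 in², y = 0.4 in, Ī = 0.4096 in⁴.
Web plate: 0.65 × 9.6, A = 6.24 in², y = 5.6 in, Ī = 47.923 in⁴.
Top plate: 2.4 × 0.9, A = 2.16 in², y = 10.85 in, Ī = 0.1458 in⁴.
Centroid: ȳ = ΣA·y / ΣA = 3.8216 in.
Transfer each piece to the horizontal axis through the centroid using Ī + A·d² with d = y − 3.8216:
  bottom plate: d = -3.4216 in → contributes +90.324 in⁴
  web plate: d = 1.7784 in → contributes +67.658 in⁴
  top plate: d = 7.0284 in → contributes +106.85 in⁴
Total I = 264.83 in⁴.
Radius of gyration: k = √(I/A) = √(264.83 / 16.08) = 4.0582 in.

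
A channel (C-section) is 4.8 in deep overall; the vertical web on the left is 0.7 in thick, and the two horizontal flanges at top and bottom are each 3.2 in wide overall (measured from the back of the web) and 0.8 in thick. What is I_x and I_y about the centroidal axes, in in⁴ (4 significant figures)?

Split into non-overlapping primitives; take the origin at the lower-left of the bounding box.
Web: 0.7 × 4.8, A = 3.36 in², y = 2.4 in, Ī = 6.4512 in⁴.
Top flange (beyond web): 2.5 × 0.8, A = 2 in², y = 4.4 in, Ī = 0.106667 in⁴.
Bottom flange (beyond web): 2.5 × 0.8, A = 2 in², y = 0.4 in, Ī = 0.106667 in⁴.
By symmetry the centroid is at mid-height, ȳ = 2.4 in.
Transfer each piece to the centroidal x-axis using Ī + A·d² with d = y − 2.4:
  web: d = 0 in → contributes +6.4512 in⁴
  top flange (beyond web): d = 2 in → contributes +8.10667 in⁴
  bottom flange (beyond web): d = -2 in → contributes +8.10667 in⁴
Total I = 22.6645 in⁴.
For the y-axis: x̄ = 1.21957 in.
Repeating about the centroidal y-axis gives I_y = 6.89532 in⁴.

I_x ≈ 22.66 in⁴, I_y ≈ 6.895 in⁴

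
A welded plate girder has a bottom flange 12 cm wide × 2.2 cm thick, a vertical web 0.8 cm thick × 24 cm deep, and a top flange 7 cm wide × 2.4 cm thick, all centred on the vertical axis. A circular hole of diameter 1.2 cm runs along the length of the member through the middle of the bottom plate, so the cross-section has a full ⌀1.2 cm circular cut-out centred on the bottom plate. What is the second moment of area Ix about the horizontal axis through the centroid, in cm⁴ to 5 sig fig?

Ix ≈ 8009.0 cm⁴

Decompose the section into non-overlapping parts with the origin at the bottom-left of its bounding rectangle.
Bottom plate: 12 × 2.2, A = 26.4 cm², y = 1.1 cm, Ī = 10.648 cm⁴.
Web plate: 0.8 × 24, A = 19.2 cm², y = 14.2 cm, Ī = 921.6 cm⁴.
Top plate: 7 × 2.4, A = 16.8 cm², y = 27.4 cm, Ī = 8.064 cm⁴.
Hole (subtracted): ⌀1.2, A = 1.130973 cm², y = 1.1 cm, Ī = 0.1017876 cm⁴.
Centroid: ȳ = ΣA·y / ΣA = 12.41665 cm.
Transfer each piece to the horizontal axis through the centroid using Ī + A·d² with d = y − 12.41665:
  bottom plate: d = -11.31665 cm → contributes +3391.604 cm⁴
  web plate: d = 1.783352 cm → contributes +982.6626 cm⁴
  top plate: d = 14.98335 cm → contributes +3779.678 cm⁴
  hole: d = -11.31665 cm → contributes −144.9416 cm⁴
Total I = 8009.003 cm⁴.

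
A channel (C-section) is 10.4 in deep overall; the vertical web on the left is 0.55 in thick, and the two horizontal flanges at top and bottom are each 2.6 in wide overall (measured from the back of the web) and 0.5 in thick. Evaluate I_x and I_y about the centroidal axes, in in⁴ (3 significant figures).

Split into non-overlapping primitives; take the origin at the lower-left of the bounding box.
Web: 0.55 × 10.4, A = 5.72 in², y = 5.2 in, Ī = 51.556 in⁴.
Top flange (beyond web): 2.05 × 0.5, A = 1.025 in², y = 10.15 in, Ī = 0.021354 in⁴.
Bottom flange (beyond web): 2.05 × 0.5, A = 1.025 in², y = 0.25 in, Ī = 0.021354 in⁴.
By symmetry the centroid is at mid-height, ȳ = 5.2 in.
Transfer each piece to the centroidal x-axis using Ī + A·d² with d = y − 5.2:
  web: d = 0 in → contributes +51.556 in⁴
  top flange (beyond web): d = 4.95 in → contributes +25.136 in⁴
  bottom flange (beyond web): d = -4.95 in → contributes +25.136 in⁴
Total I = 101.83 in⁴.
For the y-axis: x̄ = 0.61799 in.
Repeating about the centroidal y-axis gives I_y = 3.4126 in⁴.

I_x ≈ 102 in⁴, I_y ≈ 3.41 in⁴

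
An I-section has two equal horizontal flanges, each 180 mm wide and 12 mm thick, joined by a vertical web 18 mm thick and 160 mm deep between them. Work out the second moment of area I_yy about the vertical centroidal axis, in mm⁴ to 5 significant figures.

Break the section into simple shapes (no overlaps), measuring from the bottom-left corner of the bounding box.
Bottom flange: 180 × 12, A = 2 160 mm², x = 90 mm, Ī = 5 832 000 mm⁴.
Web: 18 × 160, A = 2 880 mm², x = 90 mm, Ī = 77 760 mm⁴.
Top flange: 180 × 12, A = 2 160 mm², x = 90 mm, Ī = 5 832 000 mm⁴.
By symmetry the centroid is at mid-width, x̄ = 90 mm.
All pieces are centred on the vertical centroidal axis, so I = ΣĪ = 11 741 760 mm⁴.

I_yy ≈ 1.1742 × 10⁷ mm⁴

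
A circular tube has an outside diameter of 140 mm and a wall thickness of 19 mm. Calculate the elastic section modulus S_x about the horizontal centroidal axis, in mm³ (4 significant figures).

Split into non-overlapping primitives; take the origin at the lower-left of the bounding box.
Outer circle: ⌀140, A = 15393.8 mm², y = 70 mm, Ī = 18 857 410 mm⁴.
Bore (subtracted): ⌀102, A = 8171.28 mm², y = 70 mm, Ī = 5 313 376 mm⁴.
By symmetry the centroid is at mid-height, ȳ = 70 mm.
All pieces are centred on the horizontal centroidal axis, so I = ΣĪ (holes subtracted) = 13 544 033 mm⁴.
Extreme fibre distance c = 70 mm; S = I/c = 193 486 mm³.

S_x ≈ 1.935 × 10⁵ mm³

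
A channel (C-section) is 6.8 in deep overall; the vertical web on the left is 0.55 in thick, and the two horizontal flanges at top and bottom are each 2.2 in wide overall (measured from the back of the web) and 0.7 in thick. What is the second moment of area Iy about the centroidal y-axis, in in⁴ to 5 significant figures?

Iy ≈ 2.3462 in⁴

Break the section into simple shapes (no overlaps), measuring from the bottom-left corner of the bounding box.
Web: 0.55 × 6.8, A = 3.74 in², x = 0.275 in, Ī = 0.09427917 in⁴.
Top flange (beyond web): 1.65 × 0.7, A = 1.155 in², x = 1.375 in, Ī = 0.2620406 in⁴.
Bottom flange (beyond web): 1.65 × 0.7, A = 1.155 in², x = 1.375 in, Ī = 0.2620406 in⁴.
Centroid: x̄ = ΣA·x / ΣA = 0.695 in.
Transfer each piece to the centroidal y-axis using Ī + A·d² with d = x − 0.695:
  web: d = -0.42 in → contributes +0.7540152 in⁴
  top flange (beyond web): d = 0.68 in → contributes +0.7961126 in⁴
  bottom flange (beyond web): d = 0.68 in → contributes +0.7961126 in⁴
Total I = 2.34624 in⁴.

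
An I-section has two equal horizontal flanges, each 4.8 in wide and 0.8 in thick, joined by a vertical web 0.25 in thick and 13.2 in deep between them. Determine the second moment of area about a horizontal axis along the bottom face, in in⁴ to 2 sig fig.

Decompose the section into non-overlapping parts with the origin at the bottom-left of its bounding rectangle.
Bottom flange: 4.8 × 0.8, A = 3.84 in², y = 0.4 in, Ī = 0.2048 in⁴.
Web: 0.25 × 13.2, A = 3.3 in², y = 7.4 in, Ī = 47.92 in⁴.
Top flange: 4.8 × 0.8, A = 3.84 in², y = 14.4 in, Ī = 0.2048 in⁴.
Transfer each piece to the bottom edge using Ī + A·d² with d = y − 0:
  bottom flange: d = 0.4 in → contributes +0.8192 in⁴
  web: d = 7.4 in → contributes +228.6 in⁴
  top flange: d = 14.4 in → contributes +796.5 in⁴
Total I = 1 026 in⁴.

I_base ≈ 1000 in⁴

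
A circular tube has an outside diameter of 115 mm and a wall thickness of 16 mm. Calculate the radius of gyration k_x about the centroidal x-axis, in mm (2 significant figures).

Treat the section as a set of non-overlapping primitives; coordinates are from the bounding-box lower-left.
Outer circle: ⌀115, A = 10 387 mm², y = 57.5 mm, Ī = 8 585 414 mm⁴.
Bore (subtracted): ⌀83, A = 5 411 mm², y = 57.5 mm, Ī = 2 329 605 mm⁴.
By symmetry the centroid is at mid-height, ȳ = 57.5 mm.
All pieces are centred on the centroidal x-axis, so I = ΣĪ (holes subtracted) = 6 255 809 mm⁴.
Radius of gyration: k = √(I/A) = √(6 255 809 / 4 976) = 35.46 mm.

k_x ≈ 35 mm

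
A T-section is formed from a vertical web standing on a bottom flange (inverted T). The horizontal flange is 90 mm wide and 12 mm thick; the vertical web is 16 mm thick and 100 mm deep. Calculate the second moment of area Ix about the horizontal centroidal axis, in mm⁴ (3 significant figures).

Split into non-overlapping primitives; take the origin at the lower-left of the bounding box.
Flange: 90 × 12, A = 1 080 mm², y = 6 mm, Ī = 12 960 mm⁴.
Web: 16 × 100, A = 1 600 mm², y = 62 mm, Ī = 1 333 333 mm⁴.
Centroid: ȳ = ΣA·y / ΣA = 39.433 mm.
Transfer each piece to the horizontal centroidal axis using Ī + A·d² with d = y − 39.433:
  flange: d = -33.433 mm → contributes +1 220 135 mm⁴
  web: d = 22.567 mm → contributes +2 148 176 mm⁴
Total I = 3 368 311 mm⁴.

Ix ≈ 3.37 × 10⁶ mm⁴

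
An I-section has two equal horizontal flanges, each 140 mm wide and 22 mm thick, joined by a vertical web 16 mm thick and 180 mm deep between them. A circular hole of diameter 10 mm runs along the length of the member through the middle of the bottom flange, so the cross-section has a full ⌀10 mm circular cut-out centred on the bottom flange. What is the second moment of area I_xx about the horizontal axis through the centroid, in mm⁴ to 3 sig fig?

I_xx ≈ 7.01 × 10⁷ mm⁴

Break the section into simple shapes (no overlaps), measuring from the bottom-left corner of the bounding box.
Bottom flange: 140 × 22, A = 3 080 mm², y = 11 mm, Ī = 124 227 mm⁴.
Web: 16 × 180, A = 2 880 mm², y = 112 mm, Ī = 7 776 000 mm⁴.
Top flange: 140 × 22, A = 3 080 mm², y = 213 mm, Ī = 124 227 mm⁴.
Hole (subtracted): ⌀10, A = 78.54 mm², y = 11 mm, Ī = 490.87 mm⁴.
Centroid: ȳ = ΣA·y / ΣA = 112.89 mm.
Transfer each piece to the horizontal axis through the centroid using Ī + A·d² with d = y − 112.89:
  bottom flange: d = -101.89 mm → contributes +32 096 445 mm⁴
  web: d = -0.88518 mm → contributes +7 778 257 mm⁴
  top flange: d = 100.11 mm → contributes +30 994 995 mm⁴
  hole: d = -101.89 mm → contributes −815 781 mm⁴
Total I = 70 053 916 mm⁴.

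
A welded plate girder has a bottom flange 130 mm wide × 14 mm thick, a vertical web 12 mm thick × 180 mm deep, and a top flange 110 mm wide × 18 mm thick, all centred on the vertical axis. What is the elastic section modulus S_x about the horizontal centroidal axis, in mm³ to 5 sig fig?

Split into non-overlapping primitives; take the origin at the lower-left of the bounding box.
Bottom plate: 130 × 14, A = 1 820 mm², y = 7 mm, Ī = 29726.67 mm⁴.
Web plate: 12 × 180, A = 2 160 mm², y = 104 mm, Ī = 5 832 000 mm⁴.
Top plate: 110 × 18, A = 1 980 mm², y = 203 mm, Ī = 53 460 mm⁴.
Centroid: ȳ = ΣA·y / ΣA = 107.2685 mm.
Transfer each piece to the horizontal centroidal axis using Ī + A·d² with d = y − 107.2685:
  bottom plate: d = -100.2685 mm → contributes +18 327 576 mm⁴
  web plate: d = -3.268456 mm → contributes +5 855 075 mm⁴
  top plate: d = 95.73154 mm → contributes +18 199 226 mm⁴
Total I = 42 381 877 mm⁴.
Extreme fibre distance c = 107.2685 mm; S = I/c = 395 101 mm³.

S_x ≈ 3.9510 × 10⁵ mm³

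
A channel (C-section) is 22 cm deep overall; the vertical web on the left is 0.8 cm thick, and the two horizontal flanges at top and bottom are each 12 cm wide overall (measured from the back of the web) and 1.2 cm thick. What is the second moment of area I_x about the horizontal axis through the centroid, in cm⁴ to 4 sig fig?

I_x ≈ 3620 cm⁴

Decompose the section into non-overlapping parts with the origin at the bottom-left of its bounding rectangle.
Web: 0.8 × 22, A = 17.6 cm², y = 11 cm, Ī = 709.867 cm⁴.
Top flange (beyond web): 11.2 × 1.2, A = 13.44 cm², y = 21.4 cm, Ī = 1.6128 cm⁴.
Bottom flange (beyond web): 11.2 × 1.2, A = 13.44 cm², y = 0.6 cm, Ī = 1.6128 cm⁴.
By symmetry the centroid is at mid-height, ȳ = 11 cm.
Transfer each piece to the horizontal axis through the centroid using Ī + A·d² with d = y − 11:
  web: d = 0 cm → contributes +709.867 cm⁴
  top flange (beyond web): d = 10.4 cm → contributes +1455.28 cm⁴
  bottom flange (beyond web): d = -10.4 cm → contributes +1455.28 cm⁴
Total I = 3620.43 cm⁴.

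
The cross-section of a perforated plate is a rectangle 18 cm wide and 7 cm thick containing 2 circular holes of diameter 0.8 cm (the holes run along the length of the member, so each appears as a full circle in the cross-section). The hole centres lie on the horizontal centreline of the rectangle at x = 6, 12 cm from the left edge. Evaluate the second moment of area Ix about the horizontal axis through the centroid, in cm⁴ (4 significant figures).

Break the section into simple shapes (no overlaps), measuring from the bottom-left corner of the bounding box.
Plate: 18 × 7, A = 126 cm², y = 3.5 cm, Ī = 514.5 cm⁴.
Hole 1 (subtracted): ⌀0.8, A = 0.502655 cm², y = 3.5 cm, Ī = 0.0201062 cm⁴.
Hole 2 (subtracted): ⌀0.8, A = 0.502655 cm², y = 3.5 cm, Ī = 0.0201062 cm⁴.
By symmetry the centroid is at mid-height, ȳ = 3.5 cm.
All pieces are centred on the horizontal axis through the centroid, so I = ΣĪ (holes subtracted) = 514.46 cm⁴.

Ix ≈ 514.5 cm⁴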